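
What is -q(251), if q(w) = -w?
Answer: 251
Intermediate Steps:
-q(251) = -(-1)*251 = -1*(-251) = 251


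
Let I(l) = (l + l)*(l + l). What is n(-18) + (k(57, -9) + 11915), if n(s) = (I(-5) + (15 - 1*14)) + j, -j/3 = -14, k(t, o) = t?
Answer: 12115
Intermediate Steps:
I(l) = 4*l**2 (I(l) = (2*l)*(2*l) = 4*l**2)
j = 42 (j = -3*(-14) = 42)
n(s) = 143 (n(s) = (4*(-5)**2 + (15 - 1*14)) + 42 = (4*25 + (15 - 14)) + 42 = (100 + 1) + 42 = 101 + 42 = 143)
n(-18) + (k(57, -9) + 11915) = 143 + (57 + 11915) = 143 + 11972 = 12115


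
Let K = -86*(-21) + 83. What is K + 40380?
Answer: 42269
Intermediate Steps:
K = 1889 (K = 1806 + 83 = 1889)
K + 40380 = 1889 + 40380 = 42269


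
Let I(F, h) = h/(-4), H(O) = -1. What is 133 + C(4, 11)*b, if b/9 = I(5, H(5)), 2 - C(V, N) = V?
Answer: 257/2 ≈ 128.50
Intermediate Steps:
I(F, h) = -h/4 (I(F, h) = h*(-1/4) = -h/4)
C(V, N) = 2 - V
b = 9/4 (b = 9*(-1/4*(-1)) = 9*(1/4) = 9/4 ≈ 2.2500)
133 + C(4, 11)*b = 133 + (2 - 1*4)*(9/4) = 133 + (2 - 4)*(9/4) = 133 - 2*9/4 = 133 - 9/2 = 257/2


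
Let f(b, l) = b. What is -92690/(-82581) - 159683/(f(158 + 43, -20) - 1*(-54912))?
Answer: -897595317/505698517 ≈ -1.7750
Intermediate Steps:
-92690/(-82581) - 159683/(f(158 + 43, -20) - 1*(-54912)) = -92690/(-82581) - 159683/((158 + 43) - 1*(-54912)) = -92690*(-1/82581) - 159683/(201 + 54912) = 92690/82581 - 159683/55113 = -897595317/505698517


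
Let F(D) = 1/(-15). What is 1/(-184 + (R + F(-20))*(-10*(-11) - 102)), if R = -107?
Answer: -15/15608 ≈ -0.00096105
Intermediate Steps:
F(D) = -1/15
1/(-184 + (R + F(-20))*(-10*(-11) - 102)) = 1/(-184 + (-107 - 1/15)*(-10*(-11) - 102)) = 1/(-184 - 1606*(110 - 102)/15) = 1/(-184 - 1606/15*8) = 1/(-184 - 12848/15) = 1/(-15608/15) = -15/15608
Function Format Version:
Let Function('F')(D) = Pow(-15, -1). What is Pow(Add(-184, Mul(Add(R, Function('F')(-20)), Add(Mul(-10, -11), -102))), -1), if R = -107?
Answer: Rational(-15, 15608) ≈ -0.00096105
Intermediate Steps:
Function('F')(D) = Rational(-1, 15)
Pow(Add(-184, Mul(Add(R, Function('F')(-20)), Add(Mul(-10, -11), -102))), -1) = Pow(Add(-184, Mul(Add(-107, Rational(-1, 15)), Add(Mul(-10, -11), -102))), -1) = Pow(Add(-184, Mul(Rational(-1606, 15), Add(110, -102))), -1) = Pow(Add(-184, Mul(Rational(-1606, 15), 8)), -1) = Pow(Add(-184, Rational(-12848, 15)), -1) = Pow(Rational(-15608, 15), -1) = Rational(-15, 15608)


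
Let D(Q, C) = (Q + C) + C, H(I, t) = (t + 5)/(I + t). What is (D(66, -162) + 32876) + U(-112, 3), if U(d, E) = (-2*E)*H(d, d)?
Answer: 3652895/112 ≈ 32615.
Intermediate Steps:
H(I, t) = (5 + t)/(I + t)
U(d, E) = -E*(5 + d)/d (U(d, E) = (-2*E)*((5 + d)/(d + d)) = (-2*E)*((5 + d)/((2*d))) = (-2*E)*((1/(2*d))*(5 + d)) = (-2*E)*((5 + d)/(2*d)) = -E*(5 + d)/d)
D(Q, C) = Q + 2*C (D(Q, C) = (C + Q) + C = Q + 2*C)
(D(66, -162) + 32876) + U(-112, 3) = ((66 + 2*(-162)) + 32876) - 1*3*(5 - 112)/(-112) = ((66 - 324) + 32876) - 1*3*(-1/112)*(-107) = (-258 + 32876) - 321/112 = 32618 - 321/112 = 3652895/112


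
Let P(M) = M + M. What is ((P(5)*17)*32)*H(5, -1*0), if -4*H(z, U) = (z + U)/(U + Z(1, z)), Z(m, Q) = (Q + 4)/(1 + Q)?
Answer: -13600/3 ≈ -4533.3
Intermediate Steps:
Z(m, Q) = (4 + Q)/(1 + Q)
P(M) = 2*M
H(z, U) = -(U + z)/(4*(U + (4 + z)/(1 + z))) (H(z, U) = -(z + U)/(4*(U + (4 + z)/(1 + z))) = -(U + z)/(4*(U + (4 + z)/(1 + z))))
((P(5)*17)*32)*H(5, -1*0) = (((2*5)*17)*32)*(-(1 + 5)*(-1*0 + 5)/(16 + 4*5 + 4*(-1*0)*(1 + 5))) = ((10*17)*32)*(-1*6*(0 + 5)/(16 + 20 + 4*0*6)) = (170*32)*(-1*6*5/(16 + 20 + 0)) = 5440*(-1*6*5/36) = 5440*(-1*1/36*6*5) = 5440*(-⅚) = -13600/3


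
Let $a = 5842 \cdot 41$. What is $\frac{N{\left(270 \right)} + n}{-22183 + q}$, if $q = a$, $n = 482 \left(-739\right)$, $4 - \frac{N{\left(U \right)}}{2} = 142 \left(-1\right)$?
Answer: $- \frac{355906}{217339} \approx -1.6376$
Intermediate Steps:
$a = 239522$
$N{\left(U \right)} = 292$ ($N{\left(U \right)} = 8 - 2 \cdot 142 \left(-1\right) = 8 - -284 = 8 + 284 = 292$)
$n = -356198$
$q = 239522$
$\frac{N{\left(270 \right)} + n}{-22183 + q} = \frac{292 - 356198}{-22183 + 239522} = - \frac{355906}{217339}$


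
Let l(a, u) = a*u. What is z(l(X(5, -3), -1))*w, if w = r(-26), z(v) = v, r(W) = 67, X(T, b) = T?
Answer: -335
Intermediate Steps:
w = 67
z(l(X(5, -3), -1))*w = (5*(-1))*67 = -5*67 = -335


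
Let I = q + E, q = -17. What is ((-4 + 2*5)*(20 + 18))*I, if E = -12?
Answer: -6612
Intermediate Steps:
I = -29 (I = -17 - 12 = -29)
((-4 + 2*5)*(20 + 18))*I = ((-4 + 2*5)*(20 + 18))*(-29) = ((-4 + 10)*38)*(-29) = (6*38)*(-29) = 228*(-29) = -6612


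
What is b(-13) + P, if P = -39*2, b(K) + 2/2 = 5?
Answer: -74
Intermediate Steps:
b(K) = 4 (b(K) = -1 + 5 = 4)
P = -78
b(-13) + P = 4 - 78 = -74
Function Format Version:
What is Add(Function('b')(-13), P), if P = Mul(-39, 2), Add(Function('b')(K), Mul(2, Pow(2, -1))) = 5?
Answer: -74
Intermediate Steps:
Function('b')(K) = 4 (Function('b')(K) = Add(-1, 5) = 4)
P = -78
Add(Function('b')(-13), P) = Add(4, -78) = -74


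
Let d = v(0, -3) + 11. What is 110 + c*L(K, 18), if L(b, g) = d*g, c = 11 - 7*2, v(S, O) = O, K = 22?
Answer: -322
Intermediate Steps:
c = -3 (c = 11 - 14 = -3)
d = 8 (d = -3 + 11 = 8)
L(b, g) = 8*g
110 + c*L(K, 18) = 110 - 24*18 = 110 - 3*144 = 110 - 432 = -322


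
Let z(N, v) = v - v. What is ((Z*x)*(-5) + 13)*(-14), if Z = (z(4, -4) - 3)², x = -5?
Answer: -3332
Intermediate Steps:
z(N, v) = 0
Z = 9 (Z = (0 - 3)² = (-3)² = 9)
((Z*x)*(-5) + 13)*(-14) = ((9*(-5))*(-5) + 13)*(-14) = (-45*(-5) + 13)*(-14) = (225 + 13)*(-14) = 238*(-14) = -3332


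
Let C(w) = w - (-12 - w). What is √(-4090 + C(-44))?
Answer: I*√4166 ≈ 64.545*I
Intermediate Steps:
C(w) = 12 + 2*w (C(w) = w + (12 + w) = 12 + 2*w)
√(-4090 + C(-44)) = √(-4090 + (12 + 2*(-44))) = √(-4090 + (12 - 88)) = √(-4090 - 76) = √(-4166) = I*√4166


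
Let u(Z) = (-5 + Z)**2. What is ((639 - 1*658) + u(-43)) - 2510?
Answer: -225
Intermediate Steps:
((639 - 1*658) + u(-43)) - 2510 = ((639 - 1*658) + (-5 - 43)**2) - 2510 = ((639 - 658) + (-48)**2) - 2510 = (-19 + 2304) - 2510 = 2285 - 2510 = -225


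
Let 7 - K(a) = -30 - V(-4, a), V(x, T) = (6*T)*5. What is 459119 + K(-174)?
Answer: 453936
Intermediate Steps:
V(x, T) = 30*T
K(a) = 37 + 30*a (K(a) = 7 - (-30 - 30*a) = 7 + (30 + 30*a) = 37 + 30*a)
459119 + K(-174) = 459119 + (37 + 30*(-174)) = 459119 + (37 - 5220) = 459119 - 5183 = 453936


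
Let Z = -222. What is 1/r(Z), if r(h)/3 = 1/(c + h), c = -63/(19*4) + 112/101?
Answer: -1701923/23028 ≈ -73.907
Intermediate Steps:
c = 2149/7676 (c = -63/76 + 112*(1/101) = -63*1/76 + 112/101 = -63/76 + 112/101 = 2149/7676 ≈ 0.27996)
r(h) = 3/(2149/7676 + h)
1/r(Z) = 1/(23028/(2149 + 7676*(-222))) = 1/(23028/(2149 - 1704072)) = 1/(23028/(-1701923)) = 1/(23028*(-1/1701923)) = 1/(-23028/1701923) = -1701923/23028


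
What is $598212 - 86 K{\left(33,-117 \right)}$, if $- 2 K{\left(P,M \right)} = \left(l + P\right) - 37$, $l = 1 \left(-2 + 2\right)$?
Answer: $598040$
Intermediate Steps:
$l = 0$ ($l = 1 \cdot 0 = 0$)
$K{\left(P,M \right)} = \frac{37}{2} - \frac{P}{2}$ ($K{\left(P,M \right)} = - \frac{\left(0 + P\right) - 37}{2} = - \frac{P - 37}{2} = - \frac{-37 + P}{2} = \frac{37}{2} - \frac{P}{2}$)
$598212 - 86 K{\left(33,-117 \right)} = 598212 - 86 \left(\frac{37}{2} - \frac{33}{2}\right) = 598212 - 86 \cdot 2 = 598212 - 172 = 598040$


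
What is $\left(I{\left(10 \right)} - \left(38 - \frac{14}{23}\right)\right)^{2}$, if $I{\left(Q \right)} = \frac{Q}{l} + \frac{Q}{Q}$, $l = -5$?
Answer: $\frac{779689}{529} \approx 1473.9$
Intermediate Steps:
$I{\left(Q \right)} = 1 - \frac{Q}{5}$ ($I{\left(Q \right)} = \frac{Q}{-5} + \frac{Q}{Q} = Q \left(- \frac{1}{5}\right) + 1 = - \frac{Q}{5} + 1 = 1 - \frac{Q}{5}$)
$\left(I{\left(10 \right)} - \left(38 - \frac{14}{23}\right)\right)^{2} = \left(\left(1 - 2\right) - \left(38 - \frac{14}{23}\right)\right)^{2} = \left(\left(1 - 2\right) + \left(\left(2 - - \frac{14}{23}\right) - 40\right)\right)^{2} = \left(-1 + \left(\left(2 + \frac{14}{23}\right) - 40\right)\right)^{2} = \left(-1 + \left(\frac{60}{23} - 40\right)\right)^{2} = \left(-1 - \frac{860}{23}\right)^{2} = \left(- \frac{883}{23}\right)^{2} = \frac{779689}{529}$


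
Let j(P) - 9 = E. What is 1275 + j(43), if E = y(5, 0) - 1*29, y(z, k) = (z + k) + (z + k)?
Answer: 1265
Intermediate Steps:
y(z, k) = 2*k + 2*z (y(z, k) = (k + z) + (k + z) = 2*k + 2*z)
E = -19 (E = (2*0 + 2*5) - 1*29 = (0 + 10) - 29 = 10 - 29 = -19)
j(P) = -10 (j(P) = 9 - 19 = -10)
1275 + j(43) = 1275 - 10 = 1265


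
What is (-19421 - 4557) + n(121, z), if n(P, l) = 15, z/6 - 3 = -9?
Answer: -23963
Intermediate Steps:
z = -36 (z = 18 + 6*(-9) = 18 - 54 = -36)
(-19421 - 4557) + n(121, z) = (-19421 - 4557) + 15 = -23978 + 15 = -23963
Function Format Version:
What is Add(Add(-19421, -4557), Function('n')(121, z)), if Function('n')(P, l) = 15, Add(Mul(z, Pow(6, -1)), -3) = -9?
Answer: -23963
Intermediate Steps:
z = -36 (z = Add(18, Mul(6, -9)) = Add(18, -54) = -36)
Add(Add(-19421, -4557), Function('n')(121, z)) = Add(Add(-19421, -4557), 15) = Add(-23978, 15) = -23963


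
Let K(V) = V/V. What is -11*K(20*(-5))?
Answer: -11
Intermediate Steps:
K(V) = 1
-11*K(20*(-5)) = -11*1 = -11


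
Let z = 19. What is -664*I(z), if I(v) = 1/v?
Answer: -664/19 ≈ -34.947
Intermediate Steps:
-664*I(z) = -664/19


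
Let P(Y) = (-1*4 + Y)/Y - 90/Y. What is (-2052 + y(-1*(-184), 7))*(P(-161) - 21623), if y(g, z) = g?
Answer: 6502597664/161 ≈ 4.0389e+7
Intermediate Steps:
P(Y) = -90/Y + (-4 + Y)/Y (P(Y) = (-4 + Y)/Y - 90/Y = -90/Y + (-4 + Y)/Y)
(-2052 + y(-1*(-184), 7))*(P(-161) - 21623) = (-2052 - 1*(-184))*((-94 - 161)/(-161) - 21623) = (-2052 + 184)*(-1/161*(-255) - 21623) = -1868*(255/161 - 21623) = -1868*(-3481048/161) = 6502597664/161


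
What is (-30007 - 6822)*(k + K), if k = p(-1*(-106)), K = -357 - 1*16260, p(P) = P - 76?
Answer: 610882623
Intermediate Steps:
p(P) = -76 + P
K = -16617 (K = -357 - 16260 = -16617)
k = 30 (k = -76 - 1*(-106) = -76 + 106 = 30)
(-30007 - 6822)*(k + K) = (-30007 - 6822)*(30 - 16617) = -36829*(-16587) = 610882623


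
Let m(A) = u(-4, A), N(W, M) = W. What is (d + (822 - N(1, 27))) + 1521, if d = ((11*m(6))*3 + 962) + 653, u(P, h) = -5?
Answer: 3792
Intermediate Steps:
m(A) = -5
d = 1450 (d = ((11*(-5))*3 + 962) + 653 = (-55*3 + 962) + 653 = (-165 + 962) + 653 = 797 + 653 = 1450)
(d + (822 - N(1, 27))) + 1521 = (1450 + (822 - 1*1)) + 1521 = (1450 + (822 - 1)) + 1521 = (1450 + 821) + 1521 = 2271 + 1521 = 3792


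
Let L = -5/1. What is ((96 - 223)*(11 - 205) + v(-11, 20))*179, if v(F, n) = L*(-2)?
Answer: 4411992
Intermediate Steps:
L = -5 (L = -5*1 = -5)
v(F, n) = 10 (v(F, n) = -5*(-2) = 10)
((96 - 223)*(11 - 205) + v(-11, 20))*179 = ((96 - 223)*(11 - 205) + 10)*179 = (-127*(-194) + 10)*179 = (24638 + 10)*179 = 24648*179 = 4411992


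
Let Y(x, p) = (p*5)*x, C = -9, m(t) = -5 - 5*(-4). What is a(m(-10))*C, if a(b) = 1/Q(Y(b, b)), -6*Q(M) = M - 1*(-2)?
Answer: 54/1127 ≈ 0.047915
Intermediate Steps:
m(t) = 15 (m(t) = -5 + 20 = 15)
Y(x, p) = 5*p*x (Y(x, p) = (5*p)*x = 5*p*x)
Q(M) = -⅓ - M/6 (Q(M) = -(M - 1*(-2))/6 = -(M + 2)/6 = -(2 + M)/6 = -⅓ - M/6)
a(b) = 1/(-⅓ - 5*b²/6) (a(b) = 1/(-⅓ - 5*b*b/6) = 1/(-⅓ - 5*b²/6))
a(m(-10))*C = -6/(2 + 5*15²)*(-9) = -6/(2 + 5*225)*(-9) = -6/(2 + 1125)*(-9) = -6/1127*(-9) = 54/1127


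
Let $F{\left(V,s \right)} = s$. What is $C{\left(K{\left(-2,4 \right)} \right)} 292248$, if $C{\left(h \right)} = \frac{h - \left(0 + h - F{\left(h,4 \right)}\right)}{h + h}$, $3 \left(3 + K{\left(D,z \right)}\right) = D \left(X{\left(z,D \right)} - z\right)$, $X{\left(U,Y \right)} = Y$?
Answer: $584496$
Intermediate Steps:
$K{\left(D,z \right)} = -3 + \frac{D \left(D - z\right)}{3}$
$C{\left(h \right)} = \frac{2}{h}$ ($C{\left(h \right)} = \frac{h - \left(-4 + 0 + h\right)}{h + h} = \frac{h - \left(-4 + h\right)}{2 h} = \left(h - \left(-4 + h\right)\right) \frac{1}{2 h} = 4 \frac{1}{2 h} = \frac{2}{h}$)
$C{\left(K{\left(-2,4 \right)} \right)} 292248 = \frac{2}{-3 + \frac{\left(-2\right)^{2}}{3} - \left(- \frac{2}{3}\right) 4} \cdot 292248 = \frac{2}{-3 + \frac{1}{3} \cdot 4 + \frac{8}{3}} \cdot 292248 = \frac{2}{-3 + \frac{4}{3} + \frac{8}{3}} \cdot 292248 = \frac{2}{1} \cdot 292248 = 2 \cdot 1 \cdot 292248 = 2 \cdot 292248 = 584496$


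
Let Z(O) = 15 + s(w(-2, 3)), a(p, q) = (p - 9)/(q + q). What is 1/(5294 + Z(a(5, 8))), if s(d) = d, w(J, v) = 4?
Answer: 1/5313 ≈ 0.00018822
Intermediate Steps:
a(p, q) = (-9 + p)/(2*q) (a(p, q) = (-9 + p)/((2*q)) = (-9 + p)*(1/(2*q)) = (-9 + p)/(2*q))
Z(O) = 19 (Z(O) = 15 + 4 = 19)
1/(5294 + Z(a(5, 8))) = 1/(5294 + 19) = 1/5313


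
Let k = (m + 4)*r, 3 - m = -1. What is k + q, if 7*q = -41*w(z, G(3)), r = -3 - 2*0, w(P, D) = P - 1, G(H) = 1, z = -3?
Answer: -4/7 ≈ -0.57143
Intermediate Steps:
m = 4 (m = 3 - 1*(-1) = 3 + 1 = 4)
w(P, D) = -1 + P
r = -3 (r = -3 + 0 = -3)
q = 164/7 (q = (-41*(-1 - 3))/7 = (-41*(-4))/7 = (1/7)*164 = 164/7 ≈ 23.429)
k = -24 (k = (4 + 4)*(-3) = 8*(-3) = -24)
k + q = -24 + 164/7 = -4/7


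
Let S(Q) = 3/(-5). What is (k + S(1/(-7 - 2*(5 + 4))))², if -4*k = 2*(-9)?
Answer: 1521/100 ≈ 15.210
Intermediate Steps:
S(Q) = -⅗ (S(Q) = 3*(-⅕) = -⅗)
k = 9/2 (k = -(-9)/2 = -¼*(-18) = 9/2 ≈ 4.5000)
(k + S(1/(-7 - 2*(5 + 4))))² = (9/2 - ⅗)² = (39/10)² = 1521/100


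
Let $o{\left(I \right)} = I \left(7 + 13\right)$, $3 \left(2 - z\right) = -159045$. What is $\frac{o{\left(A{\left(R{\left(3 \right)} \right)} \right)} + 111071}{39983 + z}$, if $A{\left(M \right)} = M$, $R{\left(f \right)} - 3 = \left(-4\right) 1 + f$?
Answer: $\frac{37037}{31000} \approx 1.1947$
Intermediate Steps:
$z = 53017$ ($z = 2 - -53015 = 2 + 53015 = 53017$)
$R{\left(f \right)} = -1 + f$ ($R{\left(f \right)} = 3 + \left(\left(-4\right) 1 + f\right) = 3 + \left(-4 + f\right) = -1 + f$)
$o{\left(I \right)} = 20 I$ ($o{\left(I \right)} = I 20 = 20 I$)
$\frac{o{\left(A{\left(R{\left(3 \right)} \right)} \right)} + 111071}{39983 + z} = \frac{20 \left(-1 + 3\right) + 111071}{39983 + 53017} = \frac{20 \cdot 2 + 111071}{93000} = \left(40 + 111071\right) \frac{1}{93000} = 111111 \cdot \frac{1}{93000} = \frac{37037}{31000}$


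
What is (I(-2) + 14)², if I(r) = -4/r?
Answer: 256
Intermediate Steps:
(I(-2) + 14)² = (-4/(-2) + 14)² = (-4*(-½) + 14)² = (2 + 14)² = 16² = 256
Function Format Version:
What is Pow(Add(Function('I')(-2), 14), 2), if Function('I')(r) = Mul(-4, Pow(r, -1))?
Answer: 256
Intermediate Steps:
Pow(Add(Function('I')(-2), 14), 2) = Pow(Add(Mul(-4, Pow(-2, -1)), 14), 2) = Pow(Add(Mul(-4, Rational(-1, 2)), 14), 2) = Pow(Add(2, 14), 2) = Pow(16, 2) = 256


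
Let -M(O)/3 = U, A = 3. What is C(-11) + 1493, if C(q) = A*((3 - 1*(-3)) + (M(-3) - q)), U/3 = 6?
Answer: 1382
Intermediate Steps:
U = 18 (U = 3*6 = 18)
M(O) = -54 (M(O) = -3*18 = -54)
C(q) = -144 - 3*q (C(q) = 3*((3 - 1*(-3)) + (-54 - q)) = 3*((3 + 3) + (-54 - q)) = 3*(6 + (-54 - q)) = 3*(-48 - q) = -144 - 3*q)
C(-11) + 1493 = (-144 - 3*(-11)) + 1493 = (-144 + 33) + 1493 = -111 + 1493 = 1382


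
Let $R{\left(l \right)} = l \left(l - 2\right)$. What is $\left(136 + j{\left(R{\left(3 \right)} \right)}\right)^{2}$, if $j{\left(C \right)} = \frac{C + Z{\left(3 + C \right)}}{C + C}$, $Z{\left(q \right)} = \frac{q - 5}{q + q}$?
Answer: $\frac{96609241}{5184} \approx 18636.0$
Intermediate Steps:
$Z{\left(q \right)} = \frac{-5 + q}{2 q}$
$R{\left(l \right)} = l \left(-2 + l\right)$
$j{\left(C \right)} = \frac{C + \frac{-2 + C}{2 \left(3 + C\right)}}{2 C}$ ($j{\left(C \right)} = \frac{C + \frac{-5 + \left(3 + C\right)}{2 \left(3 + C\right)}}{C + C} = \frac{C + \frac{-2 + C}{2 \left(3 + C\right)}}{2 C}$)
$\left(136 + j{\left(R{\left(3 \right)} \right)}\right)^{2} = \left(136 + \frac{-2 + 3 \left(-2 + 3\right) + 2 \cdot 3 \left(-2 + 3\right) \left(3 + 3 \left(-2 + 3\right)\right)}{4 \cdot 3 \left(-2 + 3\right) \left(3 + 3 \left(-2 + 3\right)\right)}\right)^{2} = \left(136 + \frac{-2 + 3 \cdot 1 + 2 \cdot 3 \cdot 1 \left(3 + 3 \cdot 1\right)}{4 \cdot 3 \cdot 1 \left(3 + 3 \cdot 1\right)}\right)^{2} = \left(136 + \frac{-2 + 3 + 2 \cdot 3 \left(3 + 3\right)}{4 \cdot 3 \left(3 + 3\right)}\right)^{2} = \left(136 + \frac{1}{4} \cdot \frac{1}{3} \cdot \frac{1}{6} \left(-2 + 3 + 2 \cdot 3 \cdot 6\right)\right)^{2} = \left(136 + \frac{1}{4} \cdot \frac{1}{3} \cdot \frac{1}{6} \left(-2 + 3 + 36\right)\right)^{2} = \left(136 + \frac{1}{4} \cdot \frac{1}{3} \cdot \frac{1}{6} \cdot 37\right)^{2} = \left(136 + \frac{37}{72}\right)^{2} = \left(\frac{9829}{72}\right)^{2} = \frac{96609241}{5184}$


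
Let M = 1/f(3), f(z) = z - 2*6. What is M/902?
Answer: -1/8118 ≈ -0.00012318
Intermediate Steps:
f(z) = -12 + z (f(z) = z - 12 = -12 + z)
M = -1/9 (M = 1/(-12 + 3) = 1/(-9) = -1/9 ≈ -0.11111)
M/902 = -1/9/902 = -1/9*1/902 = -1/8118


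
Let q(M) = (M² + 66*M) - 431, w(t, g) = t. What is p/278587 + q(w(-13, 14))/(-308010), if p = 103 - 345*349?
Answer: -3674220158/8580758187 ≈ -0.42819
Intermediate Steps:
p = -120302 (p = 103 - 120405 = -120302)
q(M) = -431 + M² + 66*M
p/278587 + q(w(-13, 14))/(-308010) = -120302/278587 + (-431 + (-13)² + 66*(-13))/(-308010) = -120302*1/278587 + (-431 + 169 - 858)*(-1/308010) = -120302/278587 - 1120*(-1/308010) = -120302/278587 + 112/30801 = -3674220158/8580758187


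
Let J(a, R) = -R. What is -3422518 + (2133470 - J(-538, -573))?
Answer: -1289621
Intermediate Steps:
-3422518 + (2133470 - J(-538, -573)) = -3422518 + (2133470 - (-1)*(-573)) = -3422518 + (2133470 - 1*573) = -3422518 + (2133470 - 573) = -3422518 + 2132897 = -1289621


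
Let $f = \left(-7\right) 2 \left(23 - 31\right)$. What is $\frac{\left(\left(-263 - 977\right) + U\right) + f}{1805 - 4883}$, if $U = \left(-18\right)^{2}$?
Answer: $\frac{134}{513} \approx 0.26121$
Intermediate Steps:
$f = 112$ ($f = \left(-14\right) \left(-8\right) = 112$)
$U = 324$
$\frac{\left(\left(-263 - 977\right) + U\right) + f}{1805 - 4883} = \frac{\left(\left(-263 - 977\right) + 324\right) + 112}{1805 - 4883} = \frac{\left(-1240 + 324\right) + 112}{-3078} = \left(-916 + 112\right) \left(- \frac{1}{3078}\right) = \left(-804\right) \left(- \frac{1}{3078}\right) = \frac{134}{513}$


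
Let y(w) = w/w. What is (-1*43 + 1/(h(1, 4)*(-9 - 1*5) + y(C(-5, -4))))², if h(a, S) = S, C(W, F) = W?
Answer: 5597956/3025 ≈ 1850.6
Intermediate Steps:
y(w) = 1
(-1*43 + 1/(h(1, 4)*(-9 - 1*5) + y(C(-5, -4))))² = (-1*43 + 1/(4*(-9 - 1*5) + 1))² = (-43 + 1/(4*(-9 - 5) + 1))² = (-43 + 1/(4*(-14) + 1))² = (-43 + 1/(-56 + 1))² = (-43 + 1/(-55))² = (-43 - 1/55)² = (-2366/55)² = 5597956/3025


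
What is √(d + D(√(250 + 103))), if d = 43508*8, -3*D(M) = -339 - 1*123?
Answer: √348218 ≈ 590.10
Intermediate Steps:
D(M) = 154 (D(M) = -(-339 - 1*123)/3 = -(-339 - 123)/3 = -⅓*(-462) = 154)
d = 348064
√(d + D(√(250 + 103))) = √(348064 + 154) = √348218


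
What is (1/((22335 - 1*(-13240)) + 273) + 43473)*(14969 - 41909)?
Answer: -10495959407175/8962 ≈ -1.1712e+9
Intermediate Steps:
(1/((22335 - 1*(-13240)) + 273) + 43473)*(14969 - 41909) = (1/((22335 + 13240) + 273) + 43473)*(-26940) = (1/(35575 + 273) + 43473)*(-26940) = (1/35848 + 43473)*(-26940) = (1558420105/35848)*(-26940) = -10495959407175/8962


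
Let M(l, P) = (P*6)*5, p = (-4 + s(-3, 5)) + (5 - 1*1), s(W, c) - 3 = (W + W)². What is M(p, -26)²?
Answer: 608400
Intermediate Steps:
s(W, c) = 3 + 4*W² (s(W, c) = 3 + (W + W)² = 3 + (2*W)² = 3 + 4*W²)
p = 39 (p = (-4 + (3 + 4*(-3)²)) + (5 - 1*1) = (-4 + (3 + 4*9)) + (5 - 1) = (-4 + (3 + 36)) + 4 = (-4 + 39) + 4 = 35 + 4 = 39)
M(l, P) = 30*P (M(l, P) = (6*P)*5 = 30*P)
M(p, -26)² = (30*(-26))² = (-780)² = 608400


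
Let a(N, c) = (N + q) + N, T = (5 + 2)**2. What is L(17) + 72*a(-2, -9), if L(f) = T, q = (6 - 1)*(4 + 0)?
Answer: 1201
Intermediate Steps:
q = 20 (q = 5*4 = 20)
T = 49 (T = 7**2 = 49)
L(f) = 49
a(N, c) = 20 + 2*N (a(N, c) = (N + 20) + N = (20 + N) + N = 20 + 2*N)
L(17) + 72*a(-2, -9) = 49 + 72*(20 + 2*(-2)) = 49 + 72*(20 - 4) = 49 + 72*16 = 49 + 1152 = 1201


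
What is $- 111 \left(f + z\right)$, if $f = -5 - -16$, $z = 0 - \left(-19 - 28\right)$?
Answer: $-6438$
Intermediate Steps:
$z = 47$ ($z = 0 - \left(-19 - 28\right) = 0 - -47 = 0 + 47 = 47$)
$f = 11$ ($f = -5 + 16 = 11$)
$- 111 \left(f + z\right) = - 111 \left(11 + 47\right) = \left(-111\right) 58 = -6438$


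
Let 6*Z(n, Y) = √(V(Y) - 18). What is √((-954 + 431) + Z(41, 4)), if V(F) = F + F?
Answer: √(-18828 + 6*I*√10)/6 ≈ 0.011523 + 22.869*I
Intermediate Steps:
V(F) = 2*F
Z(n, Y) = √(-18 + 2*Y)/6 (Z(n, Y) = √(2*Y - 18)/6 = √(-18 + 2*Y)/6)
√((-954 + 431) + Z(41, 4)) = √((-954 + 431) + √(-18 + 2*4)/6) = √(-523 + √(-18 + 8)/6) = √(-523 + √(-10)/6) = √(-523 + (I*√10)/6) = √(-523 + I*√10/6)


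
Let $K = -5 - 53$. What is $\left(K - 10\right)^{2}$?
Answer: $4624$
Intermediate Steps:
$K = -58$ ($K = -5 - 53 = -58$)
$\left(K - 10\right)^{2} = \left(-58 - 10\right)^{2} = \left(-68\right)^{2} = 4624$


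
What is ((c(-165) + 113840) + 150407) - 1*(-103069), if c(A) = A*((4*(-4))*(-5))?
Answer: 354116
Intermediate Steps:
c(A) = 80*A (c(A) = A*(-16*(-5)) = A*80 = 80*A)
((c(-165) + 113840) + 150407) - 1*(-103069) = ((80*(-165) + 113840) + 150407) - 1*(-103069) = ((-13200 + 113840) + 150407) + 103069 = (100640 + 150407) + 103069 = 251047 + 103069 = 354116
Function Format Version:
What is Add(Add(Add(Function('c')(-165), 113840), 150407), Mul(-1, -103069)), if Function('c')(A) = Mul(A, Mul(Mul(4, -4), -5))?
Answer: 354116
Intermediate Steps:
Function('c')(A) = Mul(80, A) (Function('c')(A) = Mul(A, Mul(-16, -5)) = Mul(A, 80) = Mul(80, A))
Add(Add(Add(Function('c')(-165), 113840), 150407), Mul(-1, -103069)) = Add(Add(Add(Mul(80, -165), 113840), 150407), Mul(-1, -103069)) = Add(Add(Add(-13200, 113840), 150407), 103069) = Add(Add(100640, 150407), 103069) = Add(251047, 103069) = 354116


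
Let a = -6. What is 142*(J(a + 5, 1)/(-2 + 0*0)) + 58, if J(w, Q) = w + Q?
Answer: 58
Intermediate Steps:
J(w, Q) = Q + w
142*(J(a + 5, 1)/(-2 + 0*0)) + 58 = 142*((1 + (-6 + 5))/(-2 + 0*0)) + 58 = 142*((1 - 1)/(-2 + 0)) + 58 = 142*(0/(-2)) + 58 = 142*(0*(-1/2)) + 58 = 142*0 + 58 = 0 + 58 = 58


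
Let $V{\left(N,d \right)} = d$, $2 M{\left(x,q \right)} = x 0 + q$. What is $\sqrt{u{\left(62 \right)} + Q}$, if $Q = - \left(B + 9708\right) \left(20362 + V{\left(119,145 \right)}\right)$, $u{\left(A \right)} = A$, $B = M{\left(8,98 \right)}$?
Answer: $i \sqrt{200086737} \approx 14145.0 i$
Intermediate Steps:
$M{\left(x,q \right)} = \frac{q}{2}$ ($M{\left(x,q \right)} = \frac{x 0 + q}{2} = \frac{0 + q}{2} = \frac{q}{2}$)
$B = 49$ ($B = \frac{1}{2} \cdot 98 = 49$)
$Q = -200086799$ ($Q = - \left(49 + 9708\right) \left(20362 + 145\right) = - 9757 \cdot 20507 = \left(-1\right) 200086799 = -200086799$)
$\sqrt{u{\left(62 \right)} + Q} = \sqrt{62 - 200086799} = \sqrt{-200086737} = i \sqrt{200086737}$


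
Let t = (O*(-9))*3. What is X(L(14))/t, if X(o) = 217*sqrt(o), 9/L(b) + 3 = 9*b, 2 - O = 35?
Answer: 217*sqrt(123)/36531 ≈ 0.065880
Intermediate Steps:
O = -33 (O = 2 - 1*35 = 2 - 35 = -33)
L(b) = 9/(-3 + 9*b)
t = 891 (t = -33*(-9)*3 = 297*3 = 891)
X(L(14))/t = (217*sqrt(3/(-1 + 3*14)))/891 = (217*sqrt(3/(-1 + 42)))*(1/891) = (217*sqrt(3/41))*(1/891) = (217*(sqrt(123)/41))*(1/891) = (217*sqrt(123)/41)*(1/891) = 217*sqrt(123)/36531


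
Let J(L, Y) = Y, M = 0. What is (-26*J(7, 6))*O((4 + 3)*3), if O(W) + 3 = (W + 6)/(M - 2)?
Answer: 2574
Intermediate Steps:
O(W) = -6 - W/2 (O(W) = -3 + (W + 6)/(0 - 2) = -3 + (6 + W)/(-2) = -3 + (6 + W)*(-1/2) = -3 + (-3 - W/2) = -6 - W/2)
(-26*J(7, 6))*O((4 + 3)*3) = (-26*6)*(-6 - (4 + 3)*3/2) = -156*(-6 - 7*3/2) = -156*(-6 - 1/2*21) = -156*(-6 - 21/2) = -156*(-33/2) = 2574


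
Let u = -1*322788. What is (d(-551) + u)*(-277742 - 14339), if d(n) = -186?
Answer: 94334568894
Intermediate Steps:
u = -322788
(d(-551) + u)*(-277742 - 14339) = (-186 - 322788)*(-277742 - 14339) = -322974*(-292081) = 94334568894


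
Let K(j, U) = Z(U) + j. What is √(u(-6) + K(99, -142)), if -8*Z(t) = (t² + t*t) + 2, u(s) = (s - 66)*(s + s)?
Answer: I*√16313/2 ≈ 63.861*I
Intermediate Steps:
u(s) = 2*s*(-66 + s) (u(s) = (-66 + s)*(2*s) = 2*s*(-66 + s))
Z(t) = -¼ - t²/4 (Z(t) = -((t² + t*t) + 2)/8 = -((t² + t²) + 2)/8 = -(2*t² + 2)/8 = -(2 + 2*t²)/8 = -¼ - t²/4)
K(j, U) = -¼ + j - U²/4 (K(j, U) = (-¼ - U²/4) + j = -¼ + j - U²/4)
√(u(-6) + K(99, -142)) = √(2*(-6)*(-66 - 6) + (-¼ + 99 - ¼*(-142)²)) = √(2*(-6)*(-72) + (-¼ + 99 - ¼*20164)) = √(864 + (-¼ + 99 - 5041)) = √(864 - 19769/4) = √(-16313/4) = I*√16313/2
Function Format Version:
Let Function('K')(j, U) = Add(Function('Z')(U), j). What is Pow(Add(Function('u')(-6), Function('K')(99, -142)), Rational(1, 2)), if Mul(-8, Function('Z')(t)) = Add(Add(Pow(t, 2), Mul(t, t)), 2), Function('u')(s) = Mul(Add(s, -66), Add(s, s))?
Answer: Mul(Rational(1, 2), I, Pow(16313, Rational(1, 2))) ≈ Mul(63.861, I)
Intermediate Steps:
Function('u')(s) = Mul(2, s, Add(-66, s)) (Function('u')(s) = Mul(Add(-66, s), Mul(2, s)) = Mul(2, s, Add(-66, s)))
Function('Z')(t) = Add(Rational(-1, 4), Mul(Rational(-1, 4), Pow(t, 2))) (Function('Z')(t) = Mul(Rational(-1, 8), Add(Add(Pow(t, 2), Mul(t, t)), 2)) = Mul(Rational(-1, 8), Add(Add(Pow(t, 2), Pow(t, 2)), 2)) = Mul(Rational(-1, 8), Add(Mul(2, Pow(t, 2)), 2)) = Mul(Rational(-1, 8), Add(2, Mul(2, Pow(t, 2)))) = Add(Rational(-1, 4), Mul(Rational(-1, 4), Pow(t, 2))))
Function('K')(j, U) = Add(Rational(-1, 4), j, Mul(Rational(-1, 4), Pow(U, 2))) (Function('K')(j, U) = Add(Add(Rational(-1, 4), Mul(Rational(-1, 4), Pow(U, 2))), j) = Add(Rational(-1, 4), j, Mul(Rational(-1, 4), Pow(U, 2))))
Pow(Add(Function('u')(-6), Function('K')(99, -142)), Rational(1, 2)) = Pow(Add(Mul(2, -6, Add(-66, -6)), Add(Rational(-1, 4), 99, Mul(Rational(-1, 4), Pow(-142, 2)))), Rational(1, 2)) = Pow(Add(Mul(2, -6, -72), Add(Rational(-1, 4), 99, Mul(Rational(-1, 4), 20164))), Rational(1, 2)) = Pow(Add(864, Add(Rational(-1, 4), 99, -5041)), Rational(1, 2)) = Pow(Add(864, Rational(-19769, 4)), Rational(1, 2)) = Pow(Rational(-16313, 4), Rational(1, 2)) = Mul(Rational(1, 2), I, Pow(16313, Rational(1, 2)))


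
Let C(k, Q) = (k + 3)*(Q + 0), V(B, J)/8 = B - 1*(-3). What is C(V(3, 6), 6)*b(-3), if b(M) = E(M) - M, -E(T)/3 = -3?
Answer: 3672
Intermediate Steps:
V(B, J) = 24 + 8*B (V(B, J) = 8*(B - 1*(-3)) = 8*(B + 3) = 8*(3 + B) = 24 + 8*B)
C(k, Q) = Q*(3 + k) (C(k, Q) = (3 + k)*Q = Q*(3 + k))
E(T) = 9 (E(T) = -3*(-3) = 9)
b(M) = 9 - M
C(V(3, 6), 6)*b(-3) = (6*(3 + (24 + 8*3)))*(9 - 1*(-3)) = (6*(3 + (24 + 24)))*(9 + 3) = (6*(3 + 48))*12 = (6*51)*12 = 306*12 = 3672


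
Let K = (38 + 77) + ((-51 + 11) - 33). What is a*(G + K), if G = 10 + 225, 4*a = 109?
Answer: 30193/4 ≈ 7548.3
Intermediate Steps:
a = 109/4 (a = (¼)*109 = 109/4 ≈ 27.250)
G = 235
K = 42 (K = 115 + (-40 - 33) = 115 - 73 = 42)
a*(G + K) = 109*(235 + 42)/4 = (109/4)*277 = 30193/4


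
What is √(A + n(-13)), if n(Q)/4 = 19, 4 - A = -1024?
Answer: 4*√69 ≈ 33.227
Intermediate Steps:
A = 1028 (A = 4 - 1*(-1024) = 4 + 1024 = 1028)
n(Q) = 76 (n(Q) = 4*19 = 76)
√(A + n(-13)) = √(1028 + 76) = √1104 = 4*√69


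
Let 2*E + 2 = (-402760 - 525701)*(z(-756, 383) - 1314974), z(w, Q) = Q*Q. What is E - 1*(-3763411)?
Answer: 1084714586205/2 ≈ 5.4236e+11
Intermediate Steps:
z(w, Q) = Q²
E = 1084707059383/2 (E = -1 + ((-402760 - 525701)*(383² - 1314974))/2 = -1 + (-928461*(146689 - 1314974))/2 = -1 + (-928461*(-1168285))/2 = -1 + (½)*1084707059385 = -1 + 1084707059385/2 = 1084707059383/2 ≈ 5.4235e+11)
E - 1*(-3763411) = 1084707059383/2 - 1*(-3763411) = 1084707059383/2 + 3763411 = 1084714586205/2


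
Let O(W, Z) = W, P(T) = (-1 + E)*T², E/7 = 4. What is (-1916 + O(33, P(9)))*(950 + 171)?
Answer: -2110843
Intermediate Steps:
E = 28 (E = 7*4 = 28)
P(T) = 27*T² (P(T) = (-1 + 28)*T² = 27*T²)
(-1916 + O(33, P(9)))*(950 + 171) = (-1916 + 33)*(950 + 171) = -1883*1121 = -2110843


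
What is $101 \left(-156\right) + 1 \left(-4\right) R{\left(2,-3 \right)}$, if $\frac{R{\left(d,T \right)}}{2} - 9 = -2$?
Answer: $-15812$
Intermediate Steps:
$R{\left(d,T \right)} = 14$ ($R{\left(d,T \right)} = 18 + 2 \left(-2\right) = 18 - 4 = 14$)
$101 \left(-156\right) + 1 \left(-4\right) R{\left(2,-3 \right)} = 101 \left(-156\right) + 1 \left(-4\right) 14 = -15756 - 56 = -15812$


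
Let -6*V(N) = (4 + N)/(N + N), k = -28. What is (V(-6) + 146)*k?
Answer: -36785/9 ≈ -4087.2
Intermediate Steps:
V(N) = -(4 + N)/(12*N) (V(N) = -(4 + N)/(6*(N + N)) = -(4 + N)/(6*(2*N)) = -(4 + N)*1/(2*N)/6 = -(4 + N)/(12*N))
(V(-6) + 146)*k = ((1/12)*(-4 - 1*(-6))/(-6) + 146)*(-28) = ((1/12)*(-⅙)*(-4 + 6) + 146)*(-28) = ((1/12)*(-⅙)*2 + 146)*(-28) = (-1/36 + 146)*(-28) = (5255/36)*(-28) = -36785/9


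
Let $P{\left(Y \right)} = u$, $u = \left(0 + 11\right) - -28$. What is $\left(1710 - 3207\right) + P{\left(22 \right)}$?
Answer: $-1458$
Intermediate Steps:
$u = 39$ ($u = 11 + 28 = 39$)
$P{\left(Y \right)} = 39$
$\left(1710 - 3207\right) + P{\left(22 \right)} = \left(1710 - 3207\right) + 39 = -1497 + 39 = -1458$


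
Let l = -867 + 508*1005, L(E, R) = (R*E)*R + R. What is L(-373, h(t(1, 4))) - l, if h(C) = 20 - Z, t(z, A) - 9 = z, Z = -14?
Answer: -940827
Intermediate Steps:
t(z, A) = 9 + z
h(C) = 34 (h(C) = 20 - 1*(-14) = 20 + 14 = 34)
L(E, R) = R + E*R² (L(E, R) = (E*R)*R + R = E*R² + R = R + E*R²)
l = 509673 (l = -867 + 510540 = 509673)
L(-373, h(t(1, 4))) - l = 34*(1 - 373*34) - 1*509673 = 34*(1 - 12682) - 509673 = 34*(-12681) - 509673 = -431154 - 509673 = -940827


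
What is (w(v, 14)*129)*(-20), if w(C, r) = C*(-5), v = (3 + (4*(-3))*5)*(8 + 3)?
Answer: -8088300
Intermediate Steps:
v = -627 (v = (3 - 12*5)*11 = (3 - 60)*11 = -57*11 = -627)
w(C, r) = -5*C
(w(v, 14)*129)*(-20) = (-5*(-627)*129)*(-20) = (3135*129)*(-20) = 404415*(-20) = -8088300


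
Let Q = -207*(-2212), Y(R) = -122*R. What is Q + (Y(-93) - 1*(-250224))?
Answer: 719454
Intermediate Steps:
Q = 457884
Q + (Y(-93) - 1*(-250224)) = 457884 + (-122*(-93) - 1*(-250224)) = 457884 + (11346 + 250224) = 457884 + 261570 = 719454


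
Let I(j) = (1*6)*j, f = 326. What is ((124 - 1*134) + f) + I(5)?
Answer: 346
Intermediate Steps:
I(j) = 6*j
((124 - 1*134) + f) + I(5) = ((124 - 1*134) + 326) + 6*5 = ((124 - 134) + 326) + 30 = (-10 + 326) + 30 = 316 + 30 = 346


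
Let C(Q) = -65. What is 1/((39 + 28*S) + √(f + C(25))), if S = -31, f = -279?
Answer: -829/687585 - 2*I*√86/687585 ≈ -0.0012057 - 2.6974e-5*I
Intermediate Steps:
1/((39 + 28*S) + √(f + C(25))) = 1/((39 + 28*(-31)) + √(-279 - 65)) = 1/((39 - 868) + √(-344)) = 1/(-829 + 2*I*√86)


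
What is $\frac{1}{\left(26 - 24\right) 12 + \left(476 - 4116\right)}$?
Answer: $- \frac{1}{3616} \approx -0.00027655$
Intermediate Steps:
$\frac{1}{\left(26 - 24\right) 12 + \left(476 - 4116\right)} = \frac{1}{2 \cdot 12 - 3640} = \frac{1}{24 - 3640} = \frac{1}{-3616} = - \frac{1}{3616}$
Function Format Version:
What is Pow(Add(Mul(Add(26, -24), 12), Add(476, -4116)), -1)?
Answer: Rational(-1, 3616) ≈ -0.00027655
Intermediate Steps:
Pow(Add(Mul(Add(26, -24), 12), Add(476, -4116)), -1) = Pow(Add(Mul(2, 12), -3640), -1) = Pow(Add(24, -3640), -1) = Pow(-3616, -1) = Rational(-1, 3616)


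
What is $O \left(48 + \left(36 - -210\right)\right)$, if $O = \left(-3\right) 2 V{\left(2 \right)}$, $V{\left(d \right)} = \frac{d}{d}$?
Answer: $-1764$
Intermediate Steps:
$V{\left(d \right)} = 1$
$O = -6$ ($O = \left(-3\right) 2 \cdot 1 = \left(-6\right) 1 = -6$)
$O \left(48 + \left(36 - -210\right)\right) = - 6 \left(48 + \left(36 - -210\right)\right) = - 6 \left(48 + \left(36 + 210\right)\right) = - 6 \left(48 + 246\right) = \left(-6\right) 294 = -1764$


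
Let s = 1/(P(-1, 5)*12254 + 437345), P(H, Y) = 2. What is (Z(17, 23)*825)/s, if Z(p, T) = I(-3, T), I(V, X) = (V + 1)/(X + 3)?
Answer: -381028725/13 ≈ -2.9310e+7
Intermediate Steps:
I(V, X) = (1 + V)/(3 + X)
Z(p, T) = -2/(3 + T) (Z(p, T) = (1 - 3)/(3 + T) = -2/(3 + T))
s = 1/461853 (s = 1/(2*12254 + 437345) = 1/(24508 + 437345) = 1/461853 ≈ 2.1652e-6)
(Z(17, 23)*825)/s = (-2/(3 + 23)*825)/(1/461853) = (-2/26*825)*461853 = (-2*1/26*825)*461853 = -1/13*825*461853 = -825/13*461853 = -381028725/13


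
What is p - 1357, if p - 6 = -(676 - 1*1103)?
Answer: -924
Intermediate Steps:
p = 433 (p = 6 - (676 - 1*1103) = 6 - (676 - 1103) = 6 - 1*(-427) = 6 + 427 = 433)
p - 1357 = 433 - 1357 = -924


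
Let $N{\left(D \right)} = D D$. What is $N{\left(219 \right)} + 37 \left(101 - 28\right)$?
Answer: $50662$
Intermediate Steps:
$N{\left(D \right)} = D^{2}$
$N{\left(219 \right)} + 37 \left(101 - 28\right) = 219^{2} + 37 \left(101 - 28\right) = 47961 + 37 \cdot 73 = 47961 + 2701 = 50662$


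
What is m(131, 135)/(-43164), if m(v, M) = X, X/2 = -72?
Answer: 4/1199 ≈ 0.0033361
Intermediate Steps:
X = -144 (X = 2*(-72) = -144)
m(v, M) = -144
m(131, 135)/(-43164) = -144/(-43164) = -144*(-1/43164) = 4/1199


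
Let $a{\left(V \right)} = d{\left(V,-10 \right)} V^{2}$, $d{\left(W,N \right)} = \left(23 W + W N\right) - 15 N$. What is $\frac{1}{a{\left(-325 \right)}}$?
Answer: $- \frac{1}{430421875} \approx -2.3233 \cdot 10^{-9}$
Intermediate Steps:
$d{\left(W,N \right)} = - 15 N + 23 W + N W$ ($d{\left(W,N \right)} = \left(23 W + N W\right) - 15 N = - 15 N + 23 W + N W$)
$a{\left(V \right)} = V^{2} \left(150 + 13 V\right)$ ($a{\left(V \right)} = \left(\left(-15\right) \left(-10\right) + 23 V - 10 V\right) V^{2} = \left(150 + 23 V - 10 V\right) V^{2} = \left(150 + 13 V\right) V^{2} = V^{2} \left(150 + 13 V\right)$)
$\frac{1}{a{\left(-325 \right)}} = \frac{1}{\left(-325\right)^{2} \left(150 + 13 \left(-325\right)\right)} = \frac{1}{105625 \left(150 - 4225\right)} = \frac{1}{105625 \left(-4075\right)} = \frac{1}{-430421875} = - \frac{1}{430421875}$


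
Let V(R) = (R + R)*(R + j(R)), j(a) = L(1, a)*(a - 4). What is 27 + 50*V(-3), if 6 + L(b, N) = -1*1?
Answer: -13773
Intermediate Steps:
L(b, N) = -7 (L(b, N) = -6 - 1*1 = -6 - 1 = -7)
j(a) = 28 - 7*a (j(a) = -7*(a - 4) = -7*(-4 + a) = 28 - 7*a)
V(R) = 2*R*(28 - 6*R) (V(R) = (R + R)*(R + (28 - 7*R)) = (2*R)*(28 - 6*R) = 2*R*(28 - 6*R))
27 + 50*V(-3) = 27 + 50*(4*(-3)*(14 - 3*(-3))) = 27 + 50*(4*(-3)*(14 + 9)) = 27 + 50*(4*(-3)*23) = 27 + 50*(-276) = 27 - 13800 = -13773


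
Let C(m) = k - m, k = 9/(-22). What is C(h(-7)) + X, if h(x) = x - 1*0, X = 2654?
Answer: 58533/22 ≈ 2660.6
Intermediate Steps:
h(x) = x (h(x) = x + 0 = x)
k = -9/22 (k = 9*(-1/22) = -9/22 ≈ -0.40909)
C(m) = -9/22 - m
C(h(-7)) + X = (-9/22 - 1*(-7)) + 2654 = (-9/22 + 7) + 2654 = 145/22 + 2654 = 58533/22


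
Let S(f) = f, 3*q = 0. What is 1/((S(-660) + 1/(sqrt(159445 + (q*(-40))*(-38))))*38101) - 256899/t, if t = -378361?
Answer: 679825637421959283501/1001247661787533629539 - sqrt(159445)/2646276074403899 ≈ 0.67898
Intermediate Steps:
q = 0 (q = (1/3)*0 = 0)
1/((S(-660) + 1/(sqrt(159445 + (q*(-40))*(-38))))*38101) - 256899/t = 1/(-660 + 1/(sqrt(159445 + (0*(-40))*(-38)))*38101) - 256899/(-378361) = (1/38101)/(-660 + 1/(sqrt(159445 + 0*(-38)))) - 256899*(-1/378361) = (1/38101)/(-660 + 1/(sqrt(159445 + 0))) + 256899/378361 = (1/38101)/(-660 + 1/(sqrt(159445))) + 256899/378361 = (1/38101)/(-660 + sqrt(159445)/159445) + 256899/378361 = 1/(38101*(-660 + sqrt(159445)/159445)) + 256899/378361 = 256899/378361 + 1/(38101*(-660 + sqrt(159445)/159445))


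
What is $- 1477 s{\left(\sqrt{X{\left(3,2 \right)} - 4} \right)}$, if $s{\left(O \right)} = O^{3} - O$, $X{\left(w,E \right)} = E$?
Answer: $4431 i \sqrt{2} \approx 6266.4 i$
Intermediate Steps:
$- 1477 s{\left(\sqrt{X{\left(3,2 \right)} - 4} \right)} = - 1477 \left(\left(\sqrt{2 - 4}\right)^{3} - \sqrt{2 - 4}\right) = - 1477 \left(\left(\sqrt{-2}\right)^{3} - \sqrt{-2}\right) = - 1477 \left(\left(i \sqrt{2}\right)^{3} - i \sqrt{2}\right) = - 1477 \left(- 2 i \sqrt{2} - i \sqrt{2}\right) = - 1477 \left(- 3 i \sqrt{2}\right) = 4431 i \sqrt{2}$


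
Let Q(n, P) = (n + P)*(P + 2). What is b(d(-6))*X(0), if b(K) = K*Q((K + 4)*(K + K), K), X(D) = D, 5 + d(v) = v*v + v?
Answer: 0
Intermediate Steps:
d(v) = -5 + v + v² (d(v) = -5 + (v*v + v) = -5 + (v² + v) = -5 + (v + v²) = -5 + v + v²)
Q(n, P) = (2 + P)*(P + n) (Q(n, P) = (P + n)*(2 + P) = (2 + P)*(P + n))
b(K) = K*(K² + 2*K + 2*K²*(4 + K) + 4*K*(4 + K)) (b(K) = K*(K² + 2*K + 2*((K + 4)*(K + K)) + K*((K + 4)*(K + K))) = K*(K² + 2*K + 2*((4 + K)*(2*K)) + K*((4 + K)*(2*K))) = K*(K² + 2*K + 2*(2*K*(4 + K)) + K*(2*K*(4 + K))) = K*(K² + 2*K + 4*K*(4 + K) + 2*K²*(4 + K)) = K*(K² + 2*K + 2*K²*(4 + K) + 4*K*(4 + K)))
b(d(-6))*X(0) = ((-5 - 6 + (-6)²)²*(18 + 2*(-5 - 6 + (-6)²)² + 13*(-5 - 6 + (-6)²)))*0 = ((-5 - 6 + 36)²*(18 + 2*(-5 - 6 + 36)² + 13*(-5 - 6 + 36)))*0 = (25²*(18 + 2*25² + 13*25))*0 = (625*(18 + 2*625 + 325))*0 = (625*(18 + 1250 + 325))*0 = (625*1593)*0 = 995625*0 = 0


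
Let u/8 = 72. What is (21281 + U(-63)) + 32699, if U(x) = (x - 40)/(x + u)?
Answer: 27691637/513 ≈ 53980.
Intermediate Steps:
u = 576 (u = 8*72 = 576)
U(x) = (-40 + x)/(576 + x) (U(x) = (x - 40)/(x + 576) = (-40 + x)/(576 + x))
(21281 + U(-63)) + 32699 = (21281 + (-40 - 63)/(576 - 63)) + 32699 = (21281 - 103/513) + 32699 = 10917050/513 + 32699 = 27691637/513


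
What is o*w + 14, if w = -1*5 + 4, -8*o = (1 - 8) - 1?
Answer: 13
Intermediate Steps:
o = 1 (o = -((1 - 8) - 1)/8 = -(-7 - 1)/8 = -⅛*(-8) = 1)
w = -1 (w = -5 + 4 = -1)
o*w + 14 = 1*(-1) + 14 = -1 + 14 = 13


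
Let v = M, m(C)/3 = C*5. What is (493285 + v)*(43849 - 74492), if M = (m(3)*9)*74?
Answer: -16034102965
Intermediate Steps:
m(C) = 15*C (m(C) = 3*(C*5) = 3*(5*C) = 15*C)
M = 29970 (M = ((15*3)*9)*74 = (45*9)*74 = 405*74 = 29970)
v = 29970
(493285 + v)*(43849 - 74492) = (493285 + 29970)*(43849 - 74492) = 523255*(-30643) = -16034102965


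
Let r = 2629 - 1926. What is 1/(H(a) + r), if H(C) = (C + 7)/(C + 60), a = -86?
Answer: 26/18357 ≈ 0.0014164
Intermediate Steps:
H(C) = (7 + C)/(60 + C)
r = 703
1/(H(a) + r) = 1/((7 - 86)/(60 - 86) + 703) = 1/(-79/(-26) + 703) = 1/(-1/26*(-79) + 703) = 1/(79/26 + 703) = 1/(18357/26) = 26/18357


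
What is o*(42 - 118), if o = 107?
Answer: -8132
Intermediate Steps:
o*(42 - 118) = 107*(42 - 118) = 107*(-76) = -8132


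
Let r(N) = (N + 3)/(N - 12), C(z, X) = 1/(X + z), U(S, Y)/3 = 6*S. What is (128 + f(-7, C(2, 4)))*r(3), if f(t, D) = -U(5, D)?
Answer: -76/3 ≈ -25.333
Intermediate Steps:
U(S, Y) = 18*S (U(S, Y) = 3*(6*S) = 18*S)
f(t, D) = -90 (f(t, D) = -18*5 = -1*90 = -90)
r(N) = (3 + N)/(-12 + N)
(128 + f(-7, C(2, 4)))*r(3) = (128 - 90)*((3 + 3)/(-12 + 3)) = 38*(6/(-9)) = 38*(-⅑*6) = 38*(-⅔) = -76/3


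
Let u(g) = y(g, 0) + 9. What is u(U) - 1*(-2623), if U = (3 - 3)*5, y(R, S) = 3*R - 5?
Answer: 2627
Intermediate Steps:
y(R, S) = -5 + 3*R
U = 0 (U = 0*5 = 0)
u(g) = 4 + 3*g (u(g) = (-5 + 3*g) + 9 = 4 + 3*g)
u(U) - 1*(-2623) = (4 + 3*0) - 1*(-2623) = (4 + 0) + 2623 = 4 + 2623 = 2627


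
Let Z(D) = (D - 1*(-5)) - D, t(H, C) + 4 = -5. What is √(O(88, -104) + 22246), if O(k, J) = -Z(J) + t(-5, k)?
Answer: 2*√5558 ≈ 149.10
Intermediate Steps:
t(H, C) = -9 (t(H, C) = -4 - 5 = -9)
Z(D) = 5 (Z(D) = (D + 5) - D = (5 + D) - D = 5)
O(k, J) = -14 (O(k, J) = -1*5 - 9 = -5 - 9 = -14)
√(O(88, -104) + 22246) = √(-14 + 22246) = √22232 = 2*√5558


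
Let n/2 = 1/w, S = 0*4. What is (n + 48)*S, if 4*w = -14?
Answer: 0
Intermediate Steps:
w = -7/2 (w = (¼)*(-14) = -7/2 ≈ -3.5000)
S = 0
n = -4/7 (n = 2/(-7/2) = 2*(-2/7) = -4/7 ≈ -0.57143)
(n + 48)*S = (-4/7 + 48)*0 = (332/7)*0 = 0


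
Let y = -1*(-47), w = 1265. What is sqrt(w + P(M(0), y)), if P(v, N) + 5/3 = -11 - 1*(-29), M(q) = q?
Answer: 62*sqrt(3)/3 ≈ 35.796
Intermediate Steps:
y = 47
P(v, N) = 49/3 (P(v, N) = -5/3 + (-11 - 1*(-29)) = -5/3 + (-11 + 29) = -5/3 + 18 = 49/3)
sqrt(w + P(M(0), y)) = sqrt(1265 + 49/3) = sqrt(3844/3) = 62*sqrt(3)/3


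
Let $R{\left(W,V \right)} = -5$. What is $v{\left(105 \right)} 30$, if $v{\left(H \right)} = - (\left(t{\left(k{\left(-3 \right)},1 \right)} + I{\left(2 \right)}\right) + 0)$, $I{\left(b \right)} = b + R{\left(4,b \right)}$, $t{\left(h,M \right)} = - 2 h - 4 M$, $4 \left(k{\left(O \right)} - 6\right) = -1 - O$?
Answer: $600$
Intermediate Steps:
$k{\left(O \right)} = \frac{23}{4} - \frac{O}{4}$ ($k{\left(O \right)} = 6 + \frac{-1 - O}{4} = 6 - \left(\frac{1}{4} + \frac{O}{4}\right) = \frac{23}{4} - \frac{O}{4}$)
$t{\left(h,M \right)} = - 4 M - 2 h$
$I{\left(b \right)} = -5 + b$ ($I{\left(b \right)} = b - 5 = -5 + b$)
$v{\left(H \right)} = 20$ ($v{\left(H \right)} = - (\left(\left(\left(-4\right) 1 - 2 \left(\frac{23}{4} - - \frac{3}{4}\right)\right) + \left(-5 + 2\right)\right) + 0) = - (\left(\left(-4 - 2 \left(\frac{23}{4} + \frac{3}{4}\right)\right) - 3\right) + 0) = - (\left(\left(-4 - 13\right) - 3\right) + 0) = - (\left(-17 - 3\right) + 0) = - (-20 + 0) = \left(-1\right) \left(-20\right) = 20$)
$v{\left(105 \right)} 30 = 20 \cdot 30 = 600$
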